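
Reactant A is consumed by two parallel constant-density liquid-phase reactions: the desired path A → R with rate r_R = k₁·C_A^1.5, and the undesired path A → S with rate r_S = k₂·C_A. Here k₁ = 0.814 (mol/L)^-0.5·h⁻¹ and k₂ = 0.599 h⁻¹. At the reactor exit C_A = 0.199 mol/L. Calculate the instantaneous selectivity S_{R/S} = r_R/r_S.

S_{R/S} = r_R/r_S = (k₁·C_A^1.5)/(k₂·C_A) = (k₁/k₂)·C_A^0.5.
= (0.814×0.1990^1.5) / (0.599×0.1990) = 0.07226/0.1192 = 0.606.

0.606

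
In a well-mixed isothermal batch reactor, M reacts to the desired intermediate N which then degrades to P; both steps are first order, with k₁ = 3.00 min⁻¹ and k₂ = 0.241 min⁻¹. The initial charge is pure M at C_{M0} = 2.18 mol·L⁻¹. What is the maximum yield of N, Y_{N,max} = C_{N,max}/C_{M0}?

0.802

At the optimum, C_{N,max}/C_{M0} = (k₁/k₂)^[k₂/(k₂−k₁)].
= (3.00/0.241)^(0.241/(0.241−3.00)) = (12.45)^(-0.08735) = 0.8023.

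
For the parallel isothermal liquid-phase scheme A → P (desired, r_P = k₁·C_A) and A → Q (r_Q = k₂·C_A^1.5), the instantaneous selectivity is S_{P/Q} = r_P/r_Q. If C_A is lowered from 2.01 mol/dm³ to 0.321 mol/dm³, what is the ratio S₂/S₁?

S_{P/Q} = (k₁/k₂)·C_A^-0.5, so S₂/S₁ = (C_{A,2}/C_{A,1})^-0.5.
= (0.321/2.01)^(-0.5) = (0.1597)^(-0.5) = 2.50.

2.50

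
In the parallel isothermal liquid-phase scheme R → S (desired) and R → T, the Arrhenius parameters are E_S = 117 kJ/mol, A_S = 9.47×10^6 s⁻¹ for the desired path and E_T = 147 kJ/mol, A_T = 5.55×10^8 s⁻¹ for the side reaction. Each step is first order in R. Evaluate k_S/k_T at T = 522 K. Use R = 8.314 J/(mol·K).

17.1

With equal orders, S_{S/T} = k_S/k_T = (A_S/A_T)·exp[(E_T−E_S)/(RT)].
(E_T−E_S)/(RT) = (147−117)×10³/(8.314×522) = 30000/4340 = 6.913.
k_S/k_T = (9.47×10^6/5.55×10^8)·exp(6.913) = 0.01706 × 1005 = 17.1.
Since E_S < E_T, lowering the temperature improves selectivity toward S.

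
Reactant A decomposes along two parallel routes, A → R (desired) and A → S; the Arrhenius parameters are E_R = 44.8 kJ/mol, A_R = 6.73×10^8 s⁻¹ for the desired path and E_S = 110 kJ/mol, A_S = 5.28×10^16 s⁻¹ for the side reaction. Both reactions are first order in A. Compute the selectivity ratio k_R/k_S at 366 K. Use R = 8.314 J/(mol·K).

25.8

With equal orders, S_{R/S} = k_R/k_S = (A_R/A_S)·exp[(E_S−E_R)/(RT)].
(E_S−E_R)/(RT) = (110−44.8)×10³/(8.314×366) = 65200/3043 = 21.43.
k_R/k_S = (6.73×10^8/5.28×10^16)·exp(21.43) = 1.275×10^-8 × 2.021×10^9 = 25.8.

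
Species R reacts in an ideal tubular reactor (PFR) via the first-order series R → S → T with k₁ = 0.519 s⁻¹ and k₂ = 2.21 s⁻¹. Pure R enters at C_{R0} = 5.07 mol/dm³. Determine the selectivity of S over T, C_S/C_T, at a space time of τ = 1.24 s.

0.425

For first-order series with pure R initially, C_S(τ) = k₁C_{R0}/(k₂−k₁)·(e^(−k₁τ) − e^(−k₂τ)).
e^(−k₁τ) = e^(−0.519×1.24) = e^(−0.6436) = 0.5254; e^(−k₂τ) = e^(−2.740) = 0.06454.
C_S = 0.519×5.07/(2.21−0.519) × (0.5254−0.06454) = 1.556×0.4609 = 0.7172 mol/dm³.
C_R = C_{R0}e^(−k₁τ) = 2.664 mol/dm³, so C_T = C_{R0}−C_R−C_S = 1.689 mol/dm³; C_S/C_T = 0.425.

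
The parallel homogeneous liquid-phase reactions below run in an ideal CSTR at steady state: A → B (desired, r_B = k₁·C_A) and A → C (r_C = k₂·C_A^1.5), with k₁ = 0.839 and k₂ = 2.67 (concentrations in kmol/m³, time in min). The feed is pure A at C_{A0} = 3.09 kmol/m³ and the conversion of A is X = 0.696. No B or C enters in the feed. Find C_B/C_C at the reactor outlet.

Exit C_A = C_{A0}(1−X) = 3.09×0.304 = 0.9394 kmol/m³.
A CSTR operates uniformly at the exit composition, giving r_B = 0.7881 and r_C = 2.431 (each k·C_A^n at C_A = 0.9394).
Overall selectivity = C_B/C_C = r_Bτ/(r_Cτ) = r_B/r_C = 0.324.

0.324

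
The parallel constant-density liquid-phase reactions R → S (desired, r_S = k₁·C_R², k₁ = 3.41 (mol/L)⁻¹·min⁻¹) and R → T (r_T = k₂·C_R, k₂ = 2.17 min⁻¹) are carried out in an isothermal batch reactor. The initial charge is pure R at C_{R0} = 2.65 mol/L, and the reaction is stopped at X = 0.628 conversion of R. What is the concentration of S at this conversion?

C_R = C_{R0}(1−X) = 0.9858 mol/L.
Along a PFR/batch, dC_T/dC_R = −r_T/(r_S+r_T) = −k₂/(k₂+k₁·C_R).
Integrating from C_{R0} to C_R: C_T = (2.17/3.41)·ln[(2.17+3.41·2.65)/(2.17+3.41·0.986)] = 0.6364·ln(11.21/5.532) = 0.4493 mol/L.
Then C_S = (C_{R0}−C_R) − C_T = 1.664 − 0.4493 = 1.215 mol/L.

1.21 mol/L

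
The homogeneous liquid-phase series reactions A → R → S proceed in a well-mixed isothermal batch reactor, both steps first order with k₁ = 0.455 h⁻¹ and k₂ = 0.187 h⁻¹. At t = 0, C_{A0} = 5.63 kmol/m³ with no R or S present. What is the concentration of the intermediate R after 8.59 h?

1.73 kmol/m³

The intermediate concentration in a first-order A→B→C sequence is C_R = k₁C_{A0}(e^(−k₁t) − e^(−k₂t))/(k₂−k₁).
e^(−k₁t) = e^(−0.455×8.59) = e^(−3.908) = 0.02007; e^(−k₂t) = e^(−1.606) = 0.2006.
C_R = 0.455×5.63/(0.187−0.455) × (0.02007−0.2006) = (-9.558)×(-0.1806) = 1.726 kmol/m³.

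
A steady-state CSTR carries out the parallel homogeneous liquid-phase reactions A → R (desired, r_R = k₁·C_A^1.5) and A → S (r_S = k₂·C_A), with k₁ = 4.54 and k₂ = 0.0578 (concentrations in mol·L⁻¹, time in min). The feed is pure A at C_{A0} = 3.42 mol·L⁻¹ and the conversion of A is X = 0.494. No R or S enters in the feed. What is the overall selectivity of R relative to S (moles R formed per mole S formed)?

Exit C_A = C_{A0}(1−X) = 3.42×0.506 = 1.731 mol·L⁻¹.
Rates in a CSTR are evaluated at the outlet concentration: r_R = 4.54×1.731^1.5 = 10.34, r_S = 0.0578×1.731 = 0.1000.
Overall selectivity = C_R/C_S = r_Rτ/(r_Sτ) = r_R/r_S = 103.

103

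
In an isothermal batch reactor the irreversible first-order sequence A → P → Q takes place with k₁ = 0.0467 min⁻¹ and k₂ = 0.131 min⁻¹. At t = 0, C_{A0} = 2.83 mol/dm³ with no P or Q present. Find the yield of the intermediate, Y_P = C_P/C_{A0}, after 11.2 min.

0.201

The intermediate concentration in a first-order A→B→C sequence is C_P = k₁C_{A0}(e^(−k₁t) − e^(−k₂t))/(k₂−k₁).
e^(−k₁t) = e^(−0.0467×11.2) = e^(−0.5230) = 0.5927; e^(−k₂t) = e^(−1.467) = 0.2306.
C_P = 0.0467×2.83/(0.131−0.0467) × (0.5927−0.2306) = 1.568×0.3621 = 0.5678 mol/dm³.
Y_P = C_P/C_{A0} = 0.5678/2.83 = 0.201.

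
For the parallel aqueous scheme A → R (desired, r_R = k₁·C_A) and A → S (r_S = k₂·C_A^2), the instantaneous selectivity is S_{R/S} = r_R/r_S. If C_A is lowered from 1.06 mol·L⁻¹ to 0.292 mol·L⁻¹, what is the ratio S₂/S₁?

S_{R/S} = (k₁/k₂)·C_A⁻¹, so S₂/S₁ = (C_{A,2}/C_{A,1})⁻¹.
= 1.06/0.292 = 3.63.

3.63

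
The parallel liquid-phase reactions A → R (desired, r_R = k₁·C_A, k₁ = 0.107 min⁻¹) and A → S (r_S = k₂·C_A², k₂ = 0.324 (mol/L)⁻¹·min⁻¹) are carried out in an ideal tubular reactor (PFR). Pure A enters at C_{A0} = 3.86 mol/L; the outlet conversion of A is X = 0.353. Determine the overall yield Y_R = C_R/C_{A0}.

C_A = C_{A0}(1−X) = 2.497 mol/L.
Along a PFR/batch, dC_R/dC_A = −r_R/(r_R+r_S) = −k₁/(k₁+k₂·C_A).
Integrating from C_{A0} to C_A: C_R = (0.107/0.324)·ln[(0.107+0.324·3.86)/(0.107+0.324·2.50)] = 0.3302·ln(1.358/0.9162) = 0.1299 mol/L.
Y_R = C_R/C_{A0} = 0.1299/3.86 = 0.0336.

0.0336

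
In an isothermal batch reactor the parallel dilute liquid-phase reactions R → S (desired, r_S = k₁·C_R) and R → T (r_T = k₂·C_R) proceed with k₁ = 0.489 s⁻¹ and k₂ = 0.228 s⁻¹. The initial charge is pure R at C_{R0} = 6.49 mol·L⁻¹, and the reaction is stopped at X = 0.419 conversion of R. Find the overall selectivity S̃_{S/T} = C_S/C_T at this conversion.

C_R = C_{R0}(1−X) = 3.771 mol·L⁻¹.
Both paths are first order in R, so the instantaneous fraction to S is constant: dC_S/d(−C_R) = k₁/(k₁+k₂) = 0.6820.
C_S = 0.6820·(C_{R0}−C_R) = 0.6820×2.719 = 1.85 mol·L⁻¹.
C_T = (C_{R0}−C_R)−C_S = 0.8647 mol·L⁻¹; S̃_{S/T} = 1.855/0.8647 = 2.14.

2.14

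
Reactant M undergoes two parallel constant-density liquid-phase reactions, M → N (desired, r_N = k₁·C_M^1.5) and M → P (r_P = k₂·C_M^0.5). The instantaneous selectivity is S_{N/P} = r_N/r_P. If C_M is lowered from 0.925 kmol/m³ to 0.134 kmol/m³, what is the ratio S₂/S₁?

0.145

S_{N/P} = (k₁/k₂)·C_M, so S₂/S₁ = (C_{M,2}/C_{M,1}).
= 0.134/0.925 = 0.145.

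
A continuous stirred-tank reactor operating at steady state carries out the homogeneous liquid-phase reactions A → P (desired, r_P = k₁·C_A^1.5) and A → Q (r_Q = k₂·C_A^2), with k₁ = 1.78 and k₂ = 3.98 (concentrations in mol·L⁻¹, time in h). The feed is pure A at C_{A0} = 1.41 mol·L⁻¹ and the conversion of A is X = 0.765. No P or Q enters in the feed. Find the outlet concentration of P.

0.472 mol·L⁻¹

Exit C_A = C_{A0}(1−X) = 1.41×0.235 = 0.3313 mol·L⁻¹.
Rates in a CSTR are evaluated at the outlet concentration: r_P = 1.78×0.3313^1.5 = 0.3395, r_Q = 3.98×0.3313^2 = 0.4370.
Fraction of consumed A going to P: r_P/(r_P+r_Q) = 0.4372.
C_P = 0.4372·C_{A0}·X = 0.4372×1.41×0.765 = 0.472 mol·L⁻¹.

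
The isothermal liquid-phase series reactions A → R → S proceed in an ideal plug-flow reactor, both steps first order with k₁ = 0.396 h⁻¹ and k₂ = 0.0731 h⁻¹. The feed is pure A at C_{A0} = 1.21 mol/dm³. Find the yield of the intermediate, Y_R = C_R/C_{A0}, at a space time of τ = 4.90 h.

For first-order series with pure A initially, C_R(τ) = k₁C_{A0}/(k₂−k₁)·(e^(−k₁τ) − e^(−k₂τ)).
e^(−k₁τ) = e^(−0.396×4.90) = e^(−1.940) = 0.1436; e^(−k₂τ) = e^(−0.3582) = 0.6989.
C_R = 0.396×1.21/(0.0731−0.396) × (0.1436−0.6989) = (-1.484)×(-0.5553) = 0.8240 mol/dm³.
Y_R = C_R/C_{A0} = 0.8240/1.21 = 0.681.

0.681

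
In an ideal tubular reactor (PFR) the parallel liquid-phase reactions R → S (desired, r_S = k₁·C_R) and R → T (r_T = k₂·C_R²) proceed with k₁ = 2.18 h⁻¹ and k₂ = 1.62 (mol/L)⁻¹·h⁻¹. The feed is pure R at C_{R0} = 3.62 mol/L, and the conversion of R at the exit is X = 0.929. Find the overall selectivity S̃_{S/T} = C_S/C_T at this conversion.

0.827

C_R = C_{R0}(1−X) = 0.2570 mol/L.
Along a PFR/batch, dC_S/dC_R = −r_S/(r_S+r_T) = −k₁/(k₁+k₂·C_R).
Integrating from C_{R0} to C_R: C_S = (2.18/1.62)·ln[(2.18+1.62·3.62)/(2.18+1.62·0.257)] = 1.346·ln(8.044/2.596) = 1.522 mol/L.
C_T = (C_{R0}−C_R)−C_S = 1.841 mol/L; S̃_{S/T} = 1.522/1.841 = 0.827.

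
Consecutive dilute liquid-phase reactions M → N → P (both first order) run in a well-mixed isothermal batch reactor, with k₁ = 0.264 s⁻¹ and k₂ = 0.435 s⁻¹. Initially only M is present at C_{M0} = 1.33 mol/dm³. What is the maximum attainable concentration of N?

Evaluating C_N at t_opt = ln(k₂/k₁)/(k₂−k₁) gives C_{N,max}/C_{M0} = (k₁/k₂)^[k₂/(k₂−k₁)].
= (0.264/0.435)^(0.435/(0.435−0.264)) = (0.6069)^(2.544) = 0.2807.
C_{N,max} = 0.2807×1.33 = 0.373 mol/dm³.

0.373 mol/dm³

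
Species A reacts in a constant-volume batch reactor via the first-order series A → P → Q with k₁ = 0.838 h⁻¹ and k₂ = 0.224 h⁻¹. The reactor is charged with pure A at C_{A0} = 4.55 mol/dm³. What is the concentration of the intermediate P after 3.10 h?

The intermediate concentration in a first-order A→B→C sequence is C_P = k₁C_{A0}(e^(−k₁t) − e^(−k₂t))/(k₂−k₁).
e^(−k₁t) = e^(−0.838×3.10) = e^(−2.598) = 0.07444; e^(−k₂t) = e^(−0.6944) = 0.4994.
C_P = 0.838×4.55/(0.224−0.838) × (0.07444−0.4994) = (-6.210)×(-0.4249) = 2.639 mol/dm³.

2.64 mol/dm³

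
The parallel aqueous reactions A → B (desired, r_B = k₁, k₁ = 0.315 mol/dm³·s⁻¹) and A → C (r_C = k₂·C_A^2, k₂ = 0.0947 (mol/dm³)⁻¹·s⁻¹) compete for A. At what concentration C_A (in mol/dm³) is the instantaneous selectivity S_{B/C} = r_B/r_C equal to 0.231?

S_{B/C} = (k₁/k₂)·C_A^-2 ⇒ C_A = (S·k₂/k₁)^(-0.5).
= (0.231×0.0947/0.315)^(-0.5) = (0.06945)^(-0.5) = 3.79 mol/dm³.

3.79 mol/dm³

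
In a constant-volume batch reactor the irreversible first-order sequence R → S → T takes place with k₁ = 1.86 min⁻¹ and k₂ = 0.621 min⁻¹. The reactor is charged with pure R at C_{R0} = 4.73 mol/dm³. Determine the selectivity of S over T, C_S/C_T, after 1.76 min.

0.866

For first-order series with pure R initially, C_S(t) = k₁C_{R0}/(k₂−k₁)·(e^(−k₁t) − e^(−k₂t)).
e^(−k₁t) = e^(−1.86×1.76) = e^(−3.274) = 0.03787; e^(−k₂t) = e^(−1.093) = 0.3352.
C_S = 1.86×4.73/(0.621−1.86) × (0.03787−0.3352) = (-7.101)×(-0.2974) = 2.111 mol/dm³.
C_R = C_{R0}e^(−k₁t) = 0.1791 mol/dm³, so C_T = C_{R0}−C_R−C_S = 2.439 mol/dm³; C_S/C_T = 0.866.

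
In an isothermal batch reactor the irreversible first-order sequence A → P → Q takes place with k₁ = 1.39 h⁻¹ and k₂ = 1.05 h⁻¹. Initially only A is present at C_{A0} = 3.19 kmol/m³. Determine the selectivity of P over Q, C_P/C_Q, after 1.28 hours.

For first-order series with pure A initially, C_P(t) = k₁C_{A0}/(k₂−k₁)·(e^(−k₁t) − e^(−k₂t)).
e^(−k₁t) = e^(−1.39×1.28) = e^(−1.779) = 0.1688; e^(−k₂t) = e^(−1.344) = 0.2608.
C_P = 1.39×3.19/(1.05−1.39) × (0.1688−0.2608) = (-13.04)×(-0.09203) = 1.200 kmol/m³.
C_A = C_{A0}e^(−k₁t) = 0.5384 kmol/m³, so C_Q = C_{A0}−C_A−C_P = 1.451 kmol/m³; C_P/C_Q = 0.827.

0.827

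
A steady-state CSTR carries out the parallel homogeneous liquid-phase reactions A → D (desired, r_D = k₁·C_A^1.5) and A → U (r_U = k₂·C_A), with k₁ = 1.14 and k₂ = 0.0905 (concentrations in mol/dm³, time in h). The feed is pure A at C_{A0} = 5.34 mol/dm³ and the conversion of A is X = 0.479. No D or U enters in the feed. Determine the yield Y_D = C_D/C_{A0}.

Exit C_A = C_{A0}(1−X) = 5.34×0.521 = 2.782 mol/dm³.
Rates in a CSTR are evaluated at the outlet concentration: r_D = 1.14×2.782^1.5 = 5.290, r_U = 0.0905×2.782 = 0.2518.
Fraction of consumed A going to D: r_D/(r_D+r_U) = 0.9546.
C_D = 0.9546·C_{A0}·X = 0.9546×5.34×0.479 = 2.44 mol/dm³; Y_D = C_D/C_{A0} = 0.457.

0.457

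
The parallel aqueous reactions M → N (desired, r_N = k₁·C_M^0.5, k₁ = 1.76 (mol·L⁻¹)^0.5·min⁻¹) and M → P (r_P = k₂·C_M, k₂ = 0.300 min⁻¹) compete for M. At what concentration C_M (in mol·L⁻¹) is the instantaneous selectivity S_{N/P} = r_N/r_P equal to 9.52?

S_{N/P} = (k₁/k₂)·C_M^-0.5 ⇒ C_M = (S·k₂/k₁)^(-2).
= (9.52×0.300/1.76)^(-2) = (1.623)^(-2) = 0.380 mol·L⁻¹.

0.380 mol·L⁻¹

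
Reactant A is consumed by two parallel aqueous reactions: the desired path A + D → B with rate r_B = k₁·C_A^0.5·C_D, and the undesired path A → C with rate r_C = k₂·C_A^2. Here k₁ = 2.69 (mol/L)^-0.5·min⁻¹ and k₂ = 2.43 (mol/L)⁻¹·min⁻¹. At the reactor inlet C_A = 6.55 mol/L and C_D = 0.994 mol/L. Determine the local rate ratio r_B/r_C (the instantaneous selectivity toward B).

S_{B/C} = r_B/r_C = (k₁·C_A^0.5·C_D)/(k₂·C_A^2) = (k₁/k₂)·C_A^-1.5·C_D.
= (2.69×6.550^0.5×0.9940) / (2.43×6.550^2) = 6.843/104.3 = 0.0656.
The undesired path is higher order in A, so low C_A (CSTR or dilute feed) favours B.

0.0656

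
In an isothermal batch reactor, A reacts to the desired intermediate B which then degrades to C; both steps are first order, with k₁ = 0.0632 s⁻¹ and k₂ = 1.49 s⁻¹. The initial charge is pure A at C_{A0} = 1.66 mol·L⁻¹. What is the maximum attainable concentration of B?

At the optimum, C_{B,max}/C_{A0} = (k₁/k₂)^[k₂/(k₂−k₁)].
= (0.0632/1.49)^(1.49/(1.49−0.0632)) = (0.04242)^(1.044) = 0.03688.
C_{B,max} = 0.03688×1.66 = 0.0612 mol·L⁻¹.

0.0612 mol·L⁻¹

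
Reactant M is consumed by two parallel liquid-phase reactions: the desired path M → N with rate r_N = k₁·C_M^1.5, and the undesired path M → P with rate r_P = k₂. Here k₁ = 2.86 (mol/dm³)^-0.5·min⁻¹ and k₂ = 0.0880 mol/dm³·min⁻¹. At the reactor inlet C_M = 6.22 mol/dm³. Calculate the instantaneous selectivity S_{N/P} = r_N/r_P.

504

S_{N/P} = r_N/r_P = (k₁·C_M^1.5)/(k₂) = (k₁/k₂)·C_M^1.5.
= (2.86×6.220^1.5) / (0.0880) = 44.37/0.08800 = 504.
Since the desired path is higher order in M, keeping C_M high (PFR or concentrated feed) favours N.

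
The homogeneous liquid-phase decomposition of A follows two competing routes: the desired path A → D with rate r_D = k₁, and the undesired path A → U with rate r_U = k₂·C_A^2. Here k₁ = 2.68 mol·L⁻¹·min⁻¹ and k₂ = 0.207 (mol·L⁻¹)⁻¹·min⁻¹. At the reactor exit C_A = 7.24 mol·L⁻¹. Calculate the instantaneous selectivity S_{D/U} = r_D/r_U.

S_{D/U} = r_D/r_U = (k₁)/(k₂·C_A^2) = (k₁/k₂)·C_A^-2.
= (2.68) / (0.207×7.240^2) = 2.680/10.85 = 0.247.
The undesired path is higher order in A, so low C_A (CSTR or dilute feed) favours D.

0.247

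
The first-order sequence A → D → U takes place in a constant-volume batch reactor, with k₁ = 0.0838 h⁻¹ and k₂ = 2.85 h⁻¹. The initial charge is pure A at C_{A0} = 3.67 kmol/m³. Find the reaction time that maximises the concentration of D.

The intermediate peaks when r₁ = r₂, i.e. k₁e^(−k₁t) = k₂e^(−k₂t), giving t_opt = ln(k₂/k₁)/(k₂−k₁).
= ln(2.85/0.0838)/(2.85−0.0838) = ln(34.01)/2.766 = 3.527/2.766 = 1.27 h.

1.27 h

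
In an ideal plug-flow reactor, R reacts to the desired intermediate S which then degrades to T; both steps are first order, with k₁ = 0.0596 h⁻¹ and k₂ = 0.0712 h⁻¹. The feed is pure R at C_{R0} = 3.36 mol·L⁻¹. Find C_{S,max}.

For a first-order series the maximum intermediate yield is C_{S,max}/C_{R0} = (k₁/k₂)^[k₂/(k₂−k₁)].
= (0.0596/0.0712)^(0.0712/(0.0712−0.0596)) = (0.8371)^(6.138) = 0.3357.
C_{S,max} = 0.3357×3.36 = 1.13 mol·L⁻¹.

1.13 mol·L⁻¹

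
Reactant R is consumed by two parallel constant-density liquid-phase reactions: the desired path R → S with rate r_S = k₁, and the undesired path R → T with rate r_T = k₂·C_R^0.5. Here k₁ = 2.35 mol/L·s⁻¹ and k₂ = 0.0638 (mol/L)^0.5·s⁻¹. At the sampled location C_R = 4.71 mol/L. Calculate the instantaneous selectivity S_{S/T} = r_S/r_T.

S_{S/T} = r_S/r_T = (k₁)/(k₂·C_R^0.5) = (k₁/k₂)·C_R^-0.5.
= (2.35) / (0.0638×4.710^0.5) = 2.350/0.1385 = 17.0.

17.0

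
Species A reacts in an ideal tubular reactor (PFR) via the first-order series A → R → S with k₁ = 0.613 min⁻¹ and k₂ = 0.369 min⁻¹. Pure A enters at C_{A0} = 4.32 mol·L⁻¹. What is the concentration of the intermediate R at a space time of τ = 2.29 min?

The intermediate concentration in a first-order A→B→C sequence is C_R = k₁C_{A0}(e^(−k₁τ) − e^(−k₂τ))/(k₂−k₁).
e^(−k₁τ) = e^(−0.613×2.29) = e^(−1.404) = 0.2457; e^(−k₂τ) = e^(−0.8450) = 0.4296.
C_R = 0.613×4.32/(0.369−0.613) × (0.2457−0.4296) = (-10.85)×(-0.1839) = 1.996 mol·L⁻¹.

2.00 mol·L⁻¹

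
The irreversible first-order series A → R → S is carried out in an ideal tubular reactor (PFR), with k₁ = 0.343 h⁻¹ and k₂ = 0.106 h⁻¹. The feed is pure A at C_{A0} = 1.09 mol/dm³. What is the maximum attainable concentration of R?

0.645 mol/dm³

At the optimum, C_{R,max}/C_{A0} = (k₁/k₂)^[k₂/(k₂−k₁)].
= (0.343/0.106)^(0.106/(0.106−0.343)) = (3.236)^(-0.4473) = 0.5914.
C_{R,max} = 0.5914×1.09 = 0.645 mol/dm³.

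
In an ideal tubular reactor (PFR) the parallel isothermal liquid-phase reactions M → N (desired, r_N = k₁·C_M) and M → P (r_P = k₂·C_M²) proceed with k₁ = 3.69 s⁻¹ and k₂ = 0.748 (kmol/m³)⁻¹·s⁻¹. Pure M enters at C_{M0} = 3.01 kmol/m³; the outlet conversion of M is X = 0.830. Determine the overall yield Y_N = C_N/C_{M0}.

0.619

C_M = C_{M0}(1−X) = 0.5117 kmol/m³.
Along a PFR/batch, dC_N/dC_M = −r_N/(r_N+r_P) = −k₁/(k₁+k₂·C_M).
Integrating from C_{M0} to C_M: C_N = (3.69/0.748)·ln[(3.69+0.748·3.01)/(3.69+0.748·0.512)] = 4.933·ln(5.941/4.073) = 1.863 kmol/m³.
Y_N = C_N/C_{M0} = 1.863/3.01 = 0.619.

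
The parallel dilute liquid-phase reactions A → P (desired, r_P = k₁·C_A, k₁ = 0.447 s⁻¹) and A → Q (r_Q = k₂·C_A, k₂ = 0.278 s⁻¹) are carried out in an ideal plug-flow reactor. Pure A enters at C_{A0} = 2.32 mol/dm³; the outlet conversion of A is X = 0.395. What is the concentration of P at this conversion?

0.565 mol/dm³

C_A = C_{A0}(1−X) = 1.404 mol/dm³.
Both paths are first order in A, so the instantaneous fraction to P is constant: dC_P/d(−C_A) = k₁/(k₁+k₂) = 0.6166.
C_P = 0.6166·(C_{A0}−C_A) = 0.6166×0.9164 = 0.565 mol/dm³.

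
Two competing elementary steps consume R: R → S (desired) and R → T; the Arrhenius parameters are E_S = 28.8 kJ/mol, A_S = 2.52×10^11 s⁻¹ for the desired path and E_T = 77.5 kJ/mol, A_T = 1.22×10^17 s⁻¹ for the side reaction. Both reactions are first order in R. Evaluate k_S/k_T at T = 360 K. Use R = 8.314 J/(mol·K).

With equal orders, S_{S/T} = k_S/k_T = (A_S/A_T)·exp[(E_T−E_S)/(RT)].
(E_T−E_S)/(RT) = (77.5−28.8)×10³/(8.314×360) = 48700/2993 = 16.27.
k_S/k_T = (2.52×10^11/1.22×10^17)·exp(16.27) = 2.066×10^-6 × 1.165×10^7 = 24.1.
Since E_S < E_T, lowering the temperature improves selectivity toward S.

24.1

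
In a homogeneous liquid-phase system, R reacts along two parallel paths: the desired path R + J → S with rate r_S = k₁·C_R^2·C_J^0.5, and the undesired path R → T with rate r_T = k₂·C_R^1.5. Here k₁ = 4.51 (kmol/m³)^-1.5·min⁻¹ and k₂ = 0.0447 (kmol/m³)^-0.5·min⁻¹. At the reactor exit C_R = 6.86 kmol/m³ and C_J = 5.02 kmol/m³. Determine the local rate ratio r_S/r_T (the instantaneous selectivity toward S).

592

S_{S/T} = r_S/r_T = (k₁·C_R^2·C_J^0.5)/(k₂·C_R^1.5) = (k₁/k₂)·C_R^0.5·C_J^0.5.
= (4.51×6.860^2×5.020^0.5) / (0.0447×6.860^1.5) = 475.5/0.8031 = 592.
Since the desired path is higher order in R, keeping C_R high (PFR or concentrated feed) favours S.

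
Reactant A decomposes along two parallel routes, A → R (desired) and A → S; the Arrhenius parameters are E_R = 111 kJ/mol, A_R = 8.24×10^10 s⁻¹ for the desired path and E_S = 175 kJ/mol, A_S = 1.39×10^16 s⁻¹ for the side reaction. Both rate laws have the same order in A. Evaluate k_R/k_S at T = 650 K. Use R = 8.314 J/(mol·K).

0.825

With equal orders, S_{R/S} = k_R/k_S = (A_R/A_S)·exp[(E_S−E_R)/(RT)].
(E_S−E_R)/(RT) = (175−111)×10³/(8.314×650) = 64000/5404 = 11.84.
k_R/k_S = (8.24×10^10/1.39×10^16)·exp(11.84) = 5.928×10^-6 × 1.391×10^5 = 0.825.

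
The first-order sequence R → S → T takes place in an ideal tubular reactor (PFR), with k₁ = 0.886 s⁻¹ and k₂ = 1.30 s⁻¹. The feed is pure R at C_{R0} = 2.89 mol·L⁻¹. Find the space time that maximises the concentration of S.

0.926 s

Setting dC_S/dτ = 0 gives τ_opt = ln(k₂/k₁)/(k₂−k₁).
= ln(1.30/0.886)/(1.30−0.886) = ln(1.467)/0.4140 = 0.3834/0.4140 = 0.926 s.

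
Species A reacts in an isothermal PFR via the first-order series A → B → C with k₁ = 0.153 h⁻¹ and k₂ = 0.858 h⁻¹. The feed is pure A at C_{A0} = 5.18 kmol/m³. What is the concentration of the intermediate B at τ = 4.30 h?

0.554 kmol/m³

For first-order series with pure A initially, C_B(τ) = k₁C_{A0}/(k₂−k₁)·(e^(−k₁τ) − e^(−k₂τ)).
e^(−k₁τ) = e^(−0.153×4.30) = e^(−0.6579) = 0.5179; e^(−k₂τ) = e^(−3.689) = 0.02499.
C_B = 0.153×5.18/(0.858−0.153) × (0.5179−0.02499) = 1.124×0.4930 = 0.5542 kmol/m³.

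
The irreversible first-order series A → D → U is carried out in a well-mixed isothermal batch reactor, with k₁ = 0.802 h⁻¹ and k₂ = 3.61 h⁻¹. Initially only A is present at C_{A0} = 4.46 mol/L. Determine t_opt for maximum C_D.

0.536 h

The intermediate peaks when r₁ = r₂, i.e. k₁e^(−k₁t) = k₂e^(−k₂t), giving t_opt = ln(k₂/k₁)/(k₂−k₁).
= ln(3.61/0.802)/(3.61−0.802) = ln(4.501)/2.808 = 1.504/2.808 = 0.536 h.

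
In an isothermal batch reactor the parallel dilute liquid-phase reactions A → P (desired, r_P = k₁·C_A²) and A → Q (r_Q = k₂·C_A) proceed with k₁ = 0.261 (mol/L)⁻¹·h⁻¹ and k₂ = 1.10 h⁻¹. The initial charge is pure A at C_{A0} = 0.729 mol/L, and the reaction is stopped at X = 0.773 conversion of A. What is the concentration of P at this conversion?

C_A = C_{A0}(1−X) = 0.1655 mol/L.
Along a PFR/batch, dC_Q/dC_A = −r_Q/(r_P+r_Q) = −k₂/(k₂+k₁·C_A).
Integrating from C_{A0} to C_A: C_Q = (1.10/0.261)·ln[(1.10+0.261·0.729)/(1.10+0.261·0.165)] = 4.215·ln(1.290/1.143) = 0.5101 mol/L.
Then C_P = (C_{A0}−C_A) − C_Q = 0.5635 − 0.5101 = 0.05344 mol/L.

0.0534 mol/L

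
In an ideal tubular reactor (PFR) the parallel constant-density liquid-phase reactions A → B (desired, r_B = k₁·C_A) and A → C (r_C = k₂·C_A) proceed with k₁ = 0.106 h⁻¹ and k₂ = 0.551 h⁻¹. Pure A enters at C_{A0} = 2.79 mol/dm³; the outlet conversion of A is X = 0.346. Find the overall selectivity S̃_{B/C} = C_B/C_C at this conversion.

0.192

C_A = C_{A0}(1−X) = 1.825 mol/dm³.
Both paths are first order in A, so the instantaneous fraction to B is constant: dC_B/d(−C_A) = k₁/(k₁+k₂) = 0.1613.
C_B = 0.1613·(C_{A0}−C_A) = 0.1613×0.9653 = 0.156 mol/dm³.
C_C = (C_{A0}−C_A)−C_B = 0.8096 mol/dm³; S̃_{B/C} = 0.1557/0.8096 = 0.192.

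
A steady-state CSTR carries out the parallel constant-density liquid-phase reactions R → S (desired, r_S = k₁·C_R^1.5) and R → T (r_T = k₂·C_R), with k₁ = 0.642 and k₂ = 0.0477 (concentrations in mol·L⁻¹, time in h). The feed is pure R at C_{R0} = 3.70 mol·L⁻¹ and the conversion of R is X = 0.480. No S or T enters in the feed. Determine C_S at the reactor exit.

Exit C_R = C_{R0}(1−X) = 3.70×0.520 = 1.924 mol·L⁻¹.
In a CSTR the entire volume is at exit conditions, so r_S = 0.642×1.924^1.5 = 1.713 and r_T = 0.0477×1.924 = 0.09177.
Fraction of consumed R going to S: r_S/(r_S+r_T) = 0.9492.
C_S = 0.9492·C_{R0}·X = 0.9492×3.70×0.480 = 1.69 mol·L⁻¹.

1.69 mol·L⁻¹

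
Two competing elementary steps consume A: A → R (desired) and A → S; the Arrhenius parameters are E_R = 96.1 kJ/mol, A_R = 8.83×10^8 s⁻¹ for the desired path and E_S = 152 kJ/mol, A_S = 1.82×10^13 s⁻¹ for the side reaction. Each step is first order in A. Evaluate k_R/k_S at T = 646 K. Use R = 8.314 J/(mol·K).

1.61

With equal orders, S_{R/S} = k_R/k_S = (A_R/A_S)·exp[(E_S−E_R)/(RT)].
(E_S−E_R)/(RT) = (152−96.1)×10³/(8.314×646) = 55900/5371 = 10.41.
k_R/k_S = (8.83×10^8/1.82×10^13)·exp(10.41) = 4.852×10^-5 × 33125 = 1.61.
Since E_R < E_S, lowering the temperature improves selectivity toward R.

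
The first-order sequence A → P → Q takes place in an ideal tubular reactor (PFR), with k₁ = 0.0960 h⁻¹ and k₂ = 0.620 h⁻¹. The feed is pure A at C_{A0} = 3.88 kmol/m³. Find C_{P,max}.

0.427 kmol/m³

Evaluating C_P at τ_opt = ln(k₂/k₁)/(k₂−k₁) gives C_{P,max}/C_{A0} = (k₁/k₂)^[k₂/(k₂−k₁)].
= (0.0960/0.620)^(0.620/(0.620−0.0960)) = (0.1548)^(1.183) = 0.1100.
C_{P,max} = 0.1100×3.88 = 0.427 kmol/m³.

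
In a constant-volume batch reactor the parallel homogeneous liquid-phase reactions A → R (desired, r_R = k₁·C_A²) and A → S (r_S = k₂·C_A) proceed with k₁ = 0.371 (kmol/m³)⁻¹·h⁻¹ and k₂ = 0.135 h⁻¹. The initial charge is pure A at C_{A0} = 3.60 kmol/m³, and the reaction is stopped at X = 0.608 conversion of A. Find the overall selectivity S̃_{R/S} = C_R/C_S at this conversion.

6.49

C_A = C_{A0}(1−X) = 1.411 kmol/m³.
Along a PFR/batch, dC_S/dC_A = −r_S/(r_R+r_S) = −k₂/(k₂+k₁·C_A).
Integrating from C_{A0} to C_A: C_S = (0.135/0.371)·ln[(0.135+0.371·3.60)/(0.135+0.371·1.41)] = 0.3639·ln(1.471/0.6586) = 0.2923 kmol/m³.
Then C_R = (C_{A0}−C_A) − C_S = 2.189 − 0.2923 = 1.896 kmol/m³.
S̃_{R/S} = C_R/C_S = 1.896/0.2923 = 6.49.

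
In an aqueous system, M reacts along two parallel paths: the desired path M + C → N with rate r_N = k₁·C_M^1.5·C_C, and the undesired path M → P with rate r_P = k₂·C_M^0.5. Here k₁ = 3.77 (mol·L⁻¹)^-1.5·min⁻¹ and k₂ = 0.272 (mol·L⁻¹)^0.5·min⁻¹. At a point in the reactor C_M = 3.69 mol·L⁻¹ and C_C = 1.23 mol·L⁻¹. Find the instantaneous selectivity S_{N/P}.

S_{N/P} = r_N/r_P = (k₁·C_M^1.5·C_C)/(k₂·C_M^0.5) = (k₁/k₂)·C_M·C_C.
= (3.77×3.690^1.5×1.230) / (0.272×3.690^0.5) = 32.87/0.5225 = 62.9.
Since the desired path is higher order in M, keeping C_M high (PFR or concentrated feed) favours N.

62.9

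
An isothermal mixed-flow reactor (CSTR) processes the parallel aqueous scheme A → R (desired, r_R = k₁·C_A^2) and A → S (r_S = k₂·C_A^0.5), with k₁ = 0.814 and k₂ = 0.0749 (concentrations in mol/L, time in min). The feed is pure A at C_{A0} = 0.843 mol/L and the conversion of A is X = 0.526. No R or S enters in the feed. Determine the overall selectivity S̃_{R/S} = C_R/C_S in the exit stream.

2.75

Exit C_A = C_{A0}(1−X) = 0.843×0.474 = 0.3996 mol/L.
Rates in a CSTR are evaluated at the outlet concentration: r_R = 0.814×0.3996^2 = 0.1300, r_S = 0.0749×0.3996^0.5 = 0.04735.
Overall selectivity = C_R/C_S = r_Rτ/(r_Sτ) = r_R/r_S = 2.75.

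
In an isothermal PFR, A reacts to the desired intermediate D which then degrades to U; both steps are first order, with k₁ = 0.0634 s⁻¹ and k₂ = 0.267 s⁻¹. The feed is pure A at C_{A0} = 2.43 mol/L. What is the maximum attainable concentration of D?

0.369 mol/L

For a first-order series the maximum intermediate yield is C_{D,max}/C_{A0} = (k₁/k₂)^[k₂/(k₂−k₁)].
= (0.0634/0.267)^(0.267/(0.267−0.0634)) = (0.2375)^(1.311) = 0.1518.
C_{D,max} = 0.1518×2.43 = 0.369 mol/L.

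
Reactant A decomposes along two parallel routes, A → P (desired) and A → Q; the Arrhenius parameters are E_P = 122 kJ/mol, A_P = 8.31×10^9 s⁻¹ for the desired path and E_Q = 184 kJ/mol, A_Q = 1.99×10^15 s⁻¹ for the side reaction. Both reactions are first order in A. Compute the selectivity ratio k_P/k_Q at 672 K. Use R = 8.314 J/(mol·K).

k_P/k_Q = (A_P/A_Q)·exp[−(E_P−E_Q)/(RT)] = (A_P/A_Q)·exp[(E_Q−E_P)/(RT)].
(E_Q−E_P)/(RT) = (184−122)×10³/(8.314×672) = 62000/5587 = 11.10.
k_P/k_Q = (8.31×10^9/1.99×10^15)·exp(11.10) = 4.176×10^-6 × 65984 = 0.276.
Since E_P < E_Q, lowering the temperature improves selectivity toward P.

0.276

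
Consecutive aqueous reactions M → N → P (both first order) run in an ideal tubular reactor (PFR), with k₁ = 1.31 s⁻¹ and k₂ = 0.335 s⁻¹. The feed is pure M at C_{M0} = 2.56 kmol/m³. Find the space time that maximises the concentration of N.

The intermediate peaks when r₁ = r₂, i.e. k₁e^(−k₁τ) = k₂e^(−k₂τ), giving τ_opt = ln(k₂/k₁)/(k₂−k₁).
= ln(0.335/1.31)/(0.335−1.31) = ln(0.2557)/-0.9750 = -1.364/-0.9750 = 1.40 s.

1.40 s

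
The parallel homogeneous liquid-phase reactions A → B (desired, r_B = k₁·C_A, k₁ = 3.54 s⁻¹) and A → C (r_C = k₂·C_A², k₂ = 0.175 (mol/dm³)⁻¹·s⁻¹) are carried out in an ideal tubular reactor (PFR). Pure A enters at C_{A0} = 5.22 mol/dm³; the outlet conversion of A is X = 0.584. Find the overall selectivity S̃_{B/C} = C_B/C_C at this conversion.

C_A = C_{A0}(1−X) = 2.172 mol/dm³.
Along a PFR/batch, dC_B/dC_A = −r_B/(r_B+r_C) = −k₁/(k₁+k₂·C_A).
Integrating from C_{A0} to C_A: C_B = (3.54/0.175)·ln[(3.54+0.175·5.22)/(3.54+0.175·2.17)] = 20.23·ln(4.454/3.920) = 2.581 mol/dm³.
C_C = (C_{A0}−C_A)−C_B = 0.4674 mol/dm³; S̃_{B/C} = 2.581/0.4674 = 5.52.

5.52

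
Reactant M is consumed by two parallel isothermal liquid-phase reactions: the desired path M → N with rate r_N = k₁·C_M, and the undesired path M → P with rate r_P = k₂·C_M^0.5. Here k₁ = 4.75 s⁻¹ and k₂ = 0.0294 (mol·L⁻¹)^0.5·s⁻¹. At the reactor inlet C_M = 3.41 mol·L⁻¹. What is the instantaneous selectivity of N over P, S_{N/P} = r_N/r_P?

S_{N/P} = r_N/r_P = (k₁·C_M)/(k₂·C_M^0.5) = (k₁/k₂)·C_M^0.5.
= (4.75×3.410) / (0.0294×3.410^0.5) = 16.20/0.05429 = 298.

298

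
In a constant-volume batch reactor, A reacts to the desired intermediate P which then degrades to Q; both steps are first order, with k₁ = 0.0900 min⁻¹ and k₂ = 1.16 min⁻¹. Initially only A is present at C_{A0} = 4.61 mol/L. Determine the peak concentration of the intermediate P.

0.288 mol/L

Evaluating C_P at t_opt = ln(k₂/k₁)/(k₂−k₁) gives C_{P,max}/C_{A0} = (k₁/k₂)^[k₂/(k₂−k₁)].
= (0.0900/1.16)^(1.16/(1.16−0.0900)) = (0.07759)^(1.084) = 0.06258.
C_{P,max} = 0.06258×4.61 = 0.288 mol/L.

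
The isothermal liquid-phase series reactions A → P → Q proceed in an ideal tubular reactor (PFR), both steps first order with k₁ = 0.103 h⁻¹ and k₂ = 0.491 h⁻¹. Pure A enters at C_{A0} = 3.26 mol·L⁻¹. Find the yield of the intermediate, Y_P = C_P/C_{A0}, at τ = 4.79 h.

Solving the coupled first-order balances gives C_P(τ) = [k₁/(k₂−k₁)]·C_{A0}·(e^(−k₁τ) − e^(−k₂τ)).
e^(−k₁τ) = e^(−0.103×4.79) = e^(−0.4934) = 0.6106; e^(−k₂τ) = e^(−2.352) = 0.09519.
C_P = 0.103×3.26/(0.491−0.103) × (0.6106−0.09519) = 0.8654×0.5154 = 0.4460 mol·L⁻¹.
Y_P = C_P/C_{A0} = 0.4460/3.26 = 0.137.

0.137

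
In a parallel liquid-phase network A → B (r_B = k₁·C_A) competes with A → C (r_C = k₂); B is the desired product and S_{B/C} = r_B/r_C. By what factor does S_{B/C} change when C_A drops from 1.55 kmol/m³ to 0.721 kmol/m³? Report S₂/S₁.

S_{B/C} = (k₁/k₂)·C_A, so S₂/S₁ = (C_{A,2}/C_{A,1}).
= 0.721/1.55 = 0.465.

0.465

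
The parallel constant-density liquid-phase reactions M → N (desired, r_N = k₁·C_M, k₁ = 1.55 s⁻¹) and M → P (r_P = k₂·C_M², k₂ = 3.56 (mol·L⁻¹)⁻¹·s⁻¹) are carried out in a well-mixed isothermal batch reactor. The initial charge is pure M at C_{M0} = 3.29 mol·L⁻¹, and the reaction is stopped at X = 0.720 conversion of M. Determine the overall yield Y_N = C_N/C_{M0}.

C_M = C_{M0}(1−X) = 0.9212 mol·L⁻¹.
Along a PFR/batch, dC_N/dC_M = −r_N/(r_N+r_P) = −k₁/(k₁+k₂·C_M).
Integrating from C_{M0} to C_M: C_N = (1.55/3.56)·ln[(1.55+3.56·3.29)/(1.55+3.56·0.921)] = 0.4354·ln(13.26/4.829) = 0.4398 mol·L⁻¹.
Y_N = C_N/C_{M0} = 0.4398/3.29 = 0.134.

0.134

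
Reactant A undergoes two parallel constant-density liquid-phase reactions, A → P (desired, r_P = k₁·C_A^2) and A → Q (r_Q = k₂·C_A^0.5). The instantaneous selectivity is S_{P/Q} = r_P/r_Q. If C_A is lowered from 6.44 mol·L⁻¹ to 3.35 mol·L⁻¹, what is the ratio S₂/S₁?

S_{P/Q} = (k₁/k₂)·C_A^1.5, so S₂/S₁ = (C_{A,2}/C_{A,1})^1.5.
= (3.35/6.44)^1.5 = (0.5202)^1.5 = 0.375.

0.375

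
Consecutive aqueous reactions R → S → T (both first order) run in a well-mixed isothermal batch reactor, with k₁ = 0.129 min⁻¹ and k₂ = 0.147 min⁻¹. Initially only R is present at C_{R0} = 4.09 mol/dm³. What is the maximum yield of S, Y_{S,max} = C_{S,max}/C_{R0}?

0.344

For a first-order series the maximum intermediate yield is C_{S,max}/C_{R0} = (k₁/k₂)^[k₂/(k₂−k₁)].
= (0.129/0.147)^(0.147/(0.147−0.129)) = (0.8776)^(8.167) = 0.3441.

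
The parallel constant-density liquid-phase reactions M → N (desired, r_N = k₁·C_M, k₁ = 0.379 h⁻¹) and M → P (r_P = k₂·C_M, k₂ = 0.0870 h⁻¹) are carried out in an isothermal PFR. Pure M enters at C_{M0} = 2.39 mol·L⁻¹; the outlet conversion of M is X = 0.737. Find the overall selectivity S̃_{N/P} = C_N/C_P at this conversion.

C_M = C_{M0}(1−X) = 0.6286 mol·L⁻¹.
Both paths are first order in M, so the instantaneous fraction to N is constant: dC_N/d(−C_M) = k₁/(k₁+k₂) = 0.8133.
C_N = 0.8133·(C_{M0}−C_M) = 0.8133×1.761 = 1.43 mol·L⁻¹.
C_P = (C_{M0}−C_M)−C_N = 0.3289 mol·L⁻¹; S̃_{N/P} = 1.433/0.3289 = 4.36.

4.36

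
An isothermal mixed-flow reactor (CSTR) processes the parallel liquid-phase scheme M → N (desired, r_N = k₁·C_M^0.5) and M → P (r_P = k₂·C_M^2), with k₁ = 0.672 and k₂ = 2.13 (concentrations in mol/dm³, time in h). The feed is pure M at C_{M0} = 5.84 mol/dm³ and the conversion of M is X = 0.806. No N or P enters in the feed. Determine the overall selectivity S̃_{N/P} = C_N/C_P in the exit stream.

Exit C_M = C_{M0}(1−X) = 5.84×0.194 = 1.133 mol/dm³.
A CSTR operates uniformly at the exit composition, giving r_N = 0.7153 and r_P = 2.734 (each k·C_M^n at C_M = 1.133).
Overall selectivity = C_N/C_P = r_Nτ/(r_Pτ) = r_N/r_P = 0.262.

0.262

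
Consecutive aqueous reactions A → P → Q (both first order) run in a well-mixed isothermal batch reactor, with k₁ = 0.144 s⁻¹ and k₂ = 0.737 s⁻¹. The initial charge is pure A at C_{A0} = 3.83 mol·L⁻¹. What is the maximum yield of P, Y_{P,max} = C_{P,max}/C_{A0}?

0.131

At the optimum, C_{P,max}/C_{A0} = (k₁/k₂)^[k₂/(k₂−k₁)].
= (0.144/0.737)^(0.737/(0.737−0.144)) = (0.1954)^(1.243) = 0.1314.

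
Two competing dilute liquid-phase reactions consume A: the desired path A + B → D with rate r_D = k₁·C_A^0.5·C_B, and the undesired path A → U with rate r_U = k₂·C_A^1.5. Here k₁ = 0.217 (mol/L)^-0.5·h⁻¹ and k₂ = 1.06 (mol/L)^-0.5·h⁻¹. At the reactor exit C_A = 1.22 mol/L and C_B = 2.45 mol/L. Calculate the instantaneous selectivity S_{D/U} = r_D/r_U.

S_{D/U} = r_D/r_U = (k₁·C_A^0.5·C_B)/(k₂·C_A^1.5) = (k₁/k₂)·C_A⁻¹·C_B.
= (0.217×1.220^0.5×2.450) / (1.06×1.220^1.5) = 0.5872/1.428 = 0.411.

0.411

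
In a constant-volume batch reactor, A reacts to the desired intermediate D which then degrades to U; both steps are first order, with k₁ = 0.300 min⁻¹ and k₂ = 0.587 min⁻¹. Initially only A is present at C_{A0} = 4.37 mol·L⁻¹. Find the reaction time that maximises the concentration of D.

2.34 min

Setting dC_D/dt = 0 gives t_opt = ln(k₂/k₁)/(k₂−k₁).
= ln(0.587/0.300)/(0.587−0.300) = ln(1.957)/0.2870 = 0.6712/0.2870 = 2.34 min.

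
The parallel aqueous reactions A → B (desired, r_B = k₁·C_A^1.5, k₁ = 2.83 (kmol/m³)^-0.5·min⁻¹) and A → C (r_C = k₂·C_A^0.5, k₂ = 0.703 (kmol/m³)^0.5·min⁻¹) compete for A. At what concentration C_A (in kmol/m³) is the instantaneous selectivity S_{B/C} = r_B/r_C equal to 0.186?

S_{B/C} = (k₁/k₂)·C_A ⇒ C_A = S·k₂/k₁.
= 0.186×0.703/2.83 = 0.0462 kmol/m³.

0.0462 kmol/m³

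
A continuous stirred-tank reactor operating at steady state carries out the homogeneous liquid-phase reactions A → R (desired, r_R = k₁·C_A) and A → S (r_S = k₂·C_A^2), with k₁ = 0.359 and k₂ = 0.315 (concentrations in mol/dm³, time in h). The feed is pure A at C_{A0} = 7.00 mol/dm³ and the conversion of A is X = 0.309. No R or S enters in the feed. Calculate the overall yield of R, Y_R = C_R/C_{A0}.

0.0589

Exit C_A = C_{A0}(1−X) = 7.00×0.691 = 4.837 mol/dm³.
Rates in a CSTR are evaluated at the outlet concentration: r_R = 0.359×4.837 = 1.736, r_S = 0.315×4.837^2 = 7.370.
Fraction of consumed A going to R: r_R/(r_R+r_S) = 0.1907.
C_R = 0.1907·C_{A0}·X = 0.1907×7.00×0.309 = 0.412 mol/dm³; Y_R = C_R/C_{A0} = 0.0589.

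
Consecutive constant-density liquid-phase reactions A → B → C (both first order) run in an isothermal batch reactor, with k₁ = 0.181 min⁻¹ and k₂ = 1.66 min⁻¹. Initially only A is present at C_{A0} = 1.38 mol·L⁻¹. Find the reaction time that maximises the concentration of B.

1.50 min

For first-order series the maximum of C_B occurs at t_opt = ln(k₂/k₁)/(k₂−k₁).
= ln(1.66/0.181)/(1.66−0.181) = ln(9.171)/1.479 = 2.216/1.479 = 1.50 min.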